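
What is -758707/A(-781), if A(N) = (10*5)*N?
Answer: 758707/39050 ≈ 19.429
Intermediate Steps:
A(N) = 50*N
-758707/A(-781) = -758707/(50*(-781)) = -758707/(-39050) = -758707*(-1/39050) = 758707/39050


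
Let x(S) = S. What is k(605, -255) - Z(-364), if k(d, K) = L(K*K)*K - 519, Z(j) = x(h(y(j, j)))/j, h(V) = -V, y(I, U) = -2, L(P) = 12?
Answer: -651377/182 ≈ -3579.0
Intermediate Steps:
Z(j) = 2/j (Z(j) = (-1*(-2))/j = 2/j)
k(d, K) = -519 + 12*K (k(d, K) = 12*K - 519 = -519 + 12*K)
k(605, -255) - Z(-364) = (-519 + 12*(-255)) - 2/(-364) = (-519 - 3060) - 2*(-1)/364 = -3579 - 1*(-1/182) = -3579 + 1/182 = -651377/182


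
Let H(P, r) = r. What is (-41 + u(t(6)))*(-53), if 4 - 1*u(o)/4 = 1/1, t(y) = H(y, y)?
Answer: 1537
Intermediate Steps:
t(y) = y
u(o) = 12 (u(o) = 16 - 4/1 = 16 - 4*1 = 16 - 4 = 12)
(-41 + u(t(6)))*(-53) = (-41 + 12)*(-53) = -29*(-53) = 1537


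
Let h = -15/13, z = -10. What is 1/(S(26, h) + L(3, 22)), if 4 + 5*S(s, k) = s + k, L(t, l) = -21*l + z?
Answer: -65/30409 ≈ -0.0021375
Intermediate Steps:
L(t, l) = -10 - 21*l (L(t, l) = -21*l - 10 = -10 - 21*l)
h = -15/13 (h = -15*1/13 = -15/13 ≈ -1.1538)
S(s, k) = -4/5 + k/5 + s/5 (S(s, k) = -4/5 + (s + k)/5 = -4/5 + (k + s)/5 = -4/5 + (k/5 + s/5) = -4/5 + k/5 + s/5)
1/(S(26, h) + L(3, 22)) = 1/((-4/5 + (1/5)*(-15/13) + (1/5)*26) + (-10 - 21*22)) = 1/((-4/5 - 3/13 + 26/5) + (-10 - 462)) = 1/(271/65 - 472) = 1/(-30409/65) = -65/30409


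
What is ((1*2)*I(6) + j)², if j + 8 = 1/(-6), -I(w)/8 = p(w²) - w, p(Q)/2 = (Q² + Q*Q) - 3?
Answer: 246572826721/36 ≈ 6.8492e+9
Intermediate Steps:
p(Q) = -6 + 4*Q² (p(Q) = 2*((Q² + Q*Q) - 3) = 2*((Q² + Q²) - 3) = 2*(2*Q² - 3) = 2*(-3 + 2*Q²) = -6 + 4*Q²)
I(w) = 48 - 32*w⁴ + 8*w (I(w) = -8*((-6 + 4*(w²)²) - w) = -8*((-6 + 4*w⁴) - w) = -8*(-6 - w + 4*w⁴) = 48 - 32*w⁴ + 8*w)
j = -49/6 (j = -8 + 1/(-6) = -8 - ⅙ = -49/6 ≈ -8.1667)
((1*2)*I(6) + j)² = ((1*2)*(48 - 32*6⁴ + 8*6) - 49/6)² = (2*(48 - 32*1296 + 48) - 49/6)² = (2*(48 - 41472 + 48) - 49/6)² = (2*(-41376) - 49/6)² = (-82752 - 49/6)² = (-496561/6)² = 246572826721/36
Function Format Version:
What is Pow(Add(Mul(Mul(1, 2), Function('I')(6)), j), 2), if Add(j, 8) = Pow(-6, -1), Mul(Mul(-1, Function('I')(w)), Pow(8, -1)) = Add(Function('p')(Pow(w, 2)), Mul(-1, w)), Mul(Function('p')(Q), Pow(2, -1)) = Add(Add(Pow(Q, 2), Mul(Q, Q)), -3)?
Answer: Rational(246572826721, 36) ≈ 6.8492e+9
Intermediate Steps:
Function('p')(Q) = Add(-6, Mul(4, Pow(Q, 2))) (Function('p')(Q) = Mul(2, Add(Add(Pow(Q, 2), Mul(Q, Q)), -3)) = Mul(2, Add(Add(Pow(Q, 2), Pow(Q, 2)), -3)) = Mul(2, Add(Mul(2, Pow(Q, 2)), -3)) = Mul(2, Add(-3, Mul(2, Pow(Q, 2)))) = Add(-6, Mul(4, Pow(Q, 2))))
Function('I')(w) = Add(48, Mul(-32, Pow(w, 4)), Mul(8, w)) (Function('I')(w) = Mul(-8, Add(Add(-6, Mul(4, Pow(Pow(w, 2), 2))), Mul(-1, w))) = Mul(-8, Add(Add(-6, Mul(4, Pow(w, 4))), Mul(-1, w))) = Mul(-8, Add(-6, Mul(-1, w), Mul(4, Pow(w, 4)))) = Add(48, Mul(-32, Pow(w, 4)), Mul(8, w)))
j = Rational(-49, 6) (j = Add(-8, Pow(-6, -1)) = Add(-8, Rational(-1, 6)) = Rational(-49, 6) ≈ -8.1667)
Pow(Add(Mul(Mul(1, 2), Function('I')(6)), j), 2) = Pow(Add(Mul(Mul(1, 2), Add(48, Mul(-32, Pow(6, 4)), Mul(8, 6))), Rational(-49, 6)), 2) = Pow(Add(Mul(2, Add(48, Mul(-32, 1296), 48)), Rational(-49, 6)), 2) = Pow(Add(Mul(2, Add(48, -41472, 48)), Rational(-49, 6)), 2) = Pow(Add(Mul(2, -41376), Rational(-49, 6)), 2) = Pow(Add(-82752, Rational(-49, 6)), 2) = Pow(Rational(-496561, 6), 2) = Rational(246572826721, 36)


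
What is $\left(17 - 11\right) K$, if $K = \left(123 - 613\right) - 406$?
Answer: $-5376$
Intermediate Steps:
$K = -896$ ($K = -490 - 406 = -896$)
$\left(17 - 11\right) K = \left(17 - 11\right) \left(-896\right) = 6 \left(-896\right) = -5376$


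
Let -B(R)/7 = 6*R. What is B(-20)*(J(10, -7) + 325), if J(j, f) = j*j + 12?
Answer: 367080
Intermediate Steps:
B(R) = -42*R
J(j, f) = 12 + j² (J(j, f) = j² + 12 = 12 + j²)
B(-20)*(J(10, -7) + 325) = (-42*(-20))*((12 + 10²) + 325) = 840*((12 + 100) + 325) = 840*(112 + 325) = 840*437 = 367080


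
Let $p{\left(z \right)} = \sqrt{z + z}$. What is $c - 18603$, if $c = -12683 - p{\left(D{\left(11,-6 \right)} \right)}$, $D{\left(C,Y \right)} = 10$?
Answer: $-31286 - 2 \sqrt{5} \approx -31290.0$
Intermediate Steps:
$p{\left(z \right)} = \sqrt{2} \sqrt{z}$ ($p{\left(z \right)} = \sqrt{2 z} = \sqrt{2} \sqrt{z}$)
$c = -12683 - 2 \sqrt{5}$ ($c = -12683 - \sqrt{2} \sqrt{10} = -12683 - 2 \sqrt{5} \approx -12687.0$)
$c - 18603 = \left(-12683 - 2 \sqrt{5}\right) - 18603 = -31286 - 2 \sqrt{5}$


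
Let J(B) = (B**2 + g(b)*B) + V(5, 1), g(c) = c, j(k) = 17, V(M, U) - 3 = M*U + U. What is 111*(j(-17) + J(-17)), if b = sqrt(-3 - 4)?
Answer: 34965 - 1887*I*sqrt(7) ≈ 34965.0 - 4992.5*I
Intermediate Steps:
V(M, U) = 3 + U + M*U (V(M, U) = 3 + (M*U + U) = 3 + (U + M*U) = 3 + U + M*U)
b = I*sqrt(7) (b = sqrt(-7) = I*sqrt(7) ≈ 2.6458*I)
J(B) = 9 + B**2 + I*B*sqrt(7) (J(B) = (B**2 + (I*sqrt(7))*B) + (3 + 1 + 5*1) = (B**2 + I*B*sqrt(7)) + (3 + 1 + 5) = (B**2 + I*B*sqrt(7)) + 9 = 9 + B**2 + I*B*sqrt(7))
111*(j(-17) + J(-17)) = 111*(17 + (9 + (-17)**2 + I*(-17)*sqrt(7))) = 111*(17 + (9 + 289 - 17*I*sqrt(7))) = 111*(17 + (298 - 17*I*sqrt(7))) = 111*(315 - 17*I*sqrt(7)) = 34965 - 1887*I*sqrt(7)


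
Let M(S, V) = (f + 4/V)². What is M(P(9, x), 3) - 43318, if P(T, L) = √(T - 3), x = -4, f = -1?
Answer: -389861/9 ≈ -43318.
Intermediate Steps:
P(T, L) = √(-3 + T)
M(S, V) = (-1 + 4/V)²
M(P(9, x), 3) - 43318 = (4 - 1*3)²/3² - 43318 = (4 - 3)²/9 - 43318 = (⅑)*1² - 43318 = (⅑)*1 - 43318 = ⅑ - 43318 = -389861/9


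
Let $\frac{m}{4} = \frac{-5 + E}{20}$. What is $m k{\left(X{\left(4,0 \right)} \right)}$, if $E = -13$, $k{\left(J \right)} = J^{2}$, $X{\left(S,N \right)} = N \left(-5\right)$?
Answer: $0$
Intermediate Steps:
$X{\left(S,N \right)} = - 5 N$
$m = - \frac{18}{5}$ ($m = 4 \frac{-5 - 13}{20} = 4 \cdot \frac{1}{20} \left(-18\right) = 4 \left(- \frac{9}{10}\right) = - \frac{18}{5} \approx -3.6$)
$m k{\left(X{\left(4,0 \right)} \right)} = - \frac{18 \left(\left(-5\right) 0\right)^{2}}{5} = - \frac{18 \cdot 0^{2}}{5} = \left(- \frac{18}{5}\right) 0 = 0$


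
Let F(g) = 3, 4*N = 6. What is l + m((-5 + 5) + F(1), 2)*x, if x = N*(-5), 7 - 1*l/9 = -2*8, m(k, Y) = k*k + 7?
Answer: 87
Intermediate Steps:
N = 3/2 (N = (¼)*6 = 3/2 ≈ 1.5000)
m(k, Y) = 7 + k² (m(k, Y) = k² + 7 = 7 + k²)
l = 207 (l = 63 - (-18)*8 = 63 - 9*(-16) = 63 + 144 = 207)
x = -15/2 (x = (3/2)*(-5) = -15/2 ≈ -7.5000)
l + m((-5 + 5) + F(1), 2)*x = 207 + (7 + ((-5 + 5) + 3)²)*(-15/2) = 207 + (7 + (0 + 3)²)*(-15/2) = 207 + (7 + 3²)*(-15/2) = 207 + (7 + 9)*(-15/2) = 207 + 16*(-15/2) = 207 - 120 = 87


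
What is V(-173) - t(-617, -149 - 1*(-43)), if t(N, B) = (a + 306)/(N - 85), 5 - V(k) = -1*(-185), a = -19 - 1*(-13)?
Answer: -21010/117 ≈ -179.57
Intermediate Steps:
a = -6 (a = -19 + 13 = -6)
V(k) = -180 (V(k) = 5 - (-1)*(-185) = 5 - 1*185 = 5 - 185 = -180)
t(N, B) = 300/(-85 + N) (t(N, B) = (-6 + 306)/(N - 85) = 300/(-85 + N))
V(-173) - t(-617, -149 - 1*(-43)) = -180 - 300/(-85 - 617) = -180 - 300/(-702) = -180 - 300*(-1)/702 = -180 - 1*(-50/117) = -180 + 50/117 = -21010/117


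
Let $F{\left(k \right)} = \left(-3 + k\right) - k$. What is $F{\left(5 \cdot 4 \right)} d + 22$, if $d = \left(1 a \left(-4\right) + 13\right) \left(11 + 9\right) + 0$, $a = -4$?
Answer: $-1718$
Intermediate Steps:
$F{\left(k \right)} = -3$
$d = 580$ ($d = \left(1 \left(-4\right) \left(-4\right) + 13\right) \left(11 + 9\right) + 0 = \left(\left(-4\right) \left(-4\right) + 13\right) 20 + 0 = \left(16 + 13\right) 20 + 0 = 29 \cdot 20 + 0 = 580 + 0 = 580$)
$F{\left(5 \cdot 4 \right)} d + 22 = \left(-3\right) 580 + 22 = -1740 + 22 = -1718$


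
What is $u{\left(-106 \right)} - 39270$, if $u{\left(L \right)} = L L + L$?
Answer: $-28140$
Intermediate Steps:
$u{\left(L \right)} = L + L^{2}$ ($u{\left(L \right)} = L^{2} + L = L + L^{2}$)
$u{\left(-106 \right)} - 39270 = - 106 \left(1 - 106\right) - 39270 = \left(-106\right) \left(-105\right) - 39270 = 11130 - 39270 = -28140$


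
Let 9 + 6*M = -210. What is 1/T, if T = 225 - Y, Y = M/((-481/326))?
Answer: 481/96326 ≈ 0.0049935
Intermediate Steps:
M = -73/2 (M = -3/2 + (1/6)*(-210) = -3/2 - 35 = -73/2 ≈ -36.500)
Y = 11899/481 (Y = -73/(2*((-481/326))) = -73/(2*((-481*1/326))) = -73/(2*(-481/326)) = -73/2*(-326/481) = 11899/481 ≈ 24.738)
T = 96326/481 (T = 225 - 1*11899/481 = 225 - 11899/481 = 96326/481 ≈ 200.26)
1/T = 1/(96326/481) = 481/96326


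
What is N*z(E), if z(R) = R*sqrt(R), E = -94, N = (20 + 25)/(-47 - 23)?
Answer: 423*I*sqrt(94)/7 ≈ 585.88*I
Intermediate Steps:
N = -9/14 (N = 45/(-70) = 45*(-1/70) = -9/14 ≈ -0.64286)
z(R) = R**(3/2)
N*z(E) = -(-423)*I*sqrt(94)/7 = 423*I*sqrt(94)/7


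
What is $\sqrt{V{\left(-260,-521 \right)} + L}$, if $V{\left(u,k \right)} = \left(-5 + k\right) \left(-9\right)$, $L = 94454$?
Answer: $2 \sqrt{24797} \approx 314.94$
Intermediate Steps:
$V{\left(u,k \right)} = 45 - 9 k$
$\sqrt{V{\left(-260,-521 \right)} + L} = \sqrt{\left(45 - -4689\right) + 94454} = \sqrt{\left(45 + 4689\right) + 94454} = \sqrt{4734 + 94454} = \sqrt{99188} = 2 \sqrt{24797}$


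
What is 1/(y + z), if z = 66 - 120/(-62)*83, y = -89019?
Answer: -31/2752563 ≈ -1.1262e-5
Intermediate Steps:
z = 7026/31 (z = 66 - 120*(-1/62)*83 = 66 + (60/31)*83 = 66 + 4980/31 = 7026/31 ≈ 226.65)
1/(y + z) = 1/(-89019 + 7026/31) = 1/(-2752563/31) = -31/2752563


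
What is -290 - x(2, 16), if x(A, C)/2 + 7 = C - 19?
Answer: -270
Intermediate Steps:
x(A, C) = -52 + 2*C (x(A, C) = -14 + 2*(C - 19) = -14 + 2*(-19 + C) = -14 + (-38 + 2*C) = -52 + 2*C)
-290 - x(2, 16) = -290 - (-52 + 2*16) = -290 - (-52 + 32) = -290 - 1*(-20) = -290 + 20 = -270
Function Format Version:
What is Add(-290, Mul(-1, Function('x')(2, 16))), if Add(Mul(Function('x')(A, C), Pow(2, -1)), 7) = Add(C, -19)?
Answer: -270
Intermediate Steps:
Function('x')(A, C) = Add(-52, Mul(2, C)) (Function('x')(A, C) = Add(-14, Mul(2, Add(C, -19))) = Add(-14, Mul(2, Add(-19, C))) = Add(-14, Add(-38, Mul(2, C))) = Add(-52, Mul(2, C)))
Add(-290, Mul(-1, Function('x')(2, 16))) = Add(-290, Mul(-1, Add(-52, Mul(2, 16)))) = Add(-290, Mul(-1, Add(-52, 32))) = Add(-290, Mul(-1, -20)) = Add(-290, 20) = -270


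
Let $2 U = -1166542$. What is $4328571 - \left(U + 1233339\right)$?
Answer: $3678503$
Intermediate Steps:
$U = -583271$ ($U = \frac{1}{2} \left(-1166542\right) = -583271$)
$4328571 - \left(U + 1233339\right) = 4328571 - \left(-583271 + 1233339\right) = 4328571 - 650068 = 3678503$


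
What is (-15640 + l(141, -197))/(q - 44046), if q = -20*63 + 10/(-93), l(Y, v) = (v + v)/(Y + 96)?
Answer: 8208521/23775998 ≈ 0.34524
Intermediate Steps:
l(Y, v) = 2*v/(96 + Y) (l(Y, v) = (2*v)/(96 + Y) = 2*v/(96 + Y))
q = -117190/93 (q = -1260 + 10*(-1/93) = -1260 - 10/93 = -117190/93 ≈ -1260.1)
(-15640 + l(141, -197))/(q - 44046) = (-15640 + 2*(-197)/(96 + 141))/(-117190/93 - 44046) = (-15640 + 2*(-197)/237)/(-4213468/93) = (-15640 + 2*(-197)*(1/237))*(-93/4213468) = (-15640 - 394/237)*(-93/4213468) = -3707074/237*(-93/4213468) = 8208521/23775998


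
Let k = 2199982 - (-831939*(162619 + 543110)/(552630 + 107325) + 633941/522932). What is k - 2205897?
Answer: 101661300486421779/115037196020 ≈ 8.8373e+5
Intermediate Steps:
k = 355421506075351719/115037196020 (k = 2199982 - (-831939/(659955/705729) + 633941*(1/522932)) = 2199982 - (-831939/(659955*(1/705729)) + 633941/522932) = 2199982 - (-831939/219985/235243 + 633941/522932) = 2199982 - (-831939*235243/219985 + 633941/522932) = 2199982 - (-195707826177/219985 + 633941/522932) = 2199982 - 1*(-102341745500880079/115037196020) = 2199982 + 102341745500880079/115037196020 = 355421506075351719/115037196020 ≈ 3.0896e+6)
k - 2205897 = 355421506075351719/115037196020 - 2205897 = 101661300486421779/115037196020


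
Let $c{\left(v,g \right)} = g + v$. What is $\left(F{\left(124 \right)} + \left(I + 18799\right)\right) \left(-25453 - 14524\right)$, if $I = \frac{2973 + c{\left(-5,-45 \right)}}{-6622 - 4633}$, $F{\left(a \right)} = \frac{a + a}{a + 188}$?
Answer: $- \frac{329888683394851}{438945} \approx -7.5155 \cdot 10^{8}$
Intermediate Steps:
$F{\left(a \right)} = \frac{2 a}{188 + a}$
$I = - \frac{2923}{11255}$ ($I = \frac{2973 - 50}{-6622 - 4633} = \frac{2973 - 50}{-11255} = 2923 \left(- \frac{1}{11255}\right) = - \frac{2923}{11255} \approx -0.25971$)
$\left(F{\left(124 \right)} + \left(I + 18799\right)\right) \left(-25453 - 14524\right) = \left(2 \cdot 124 \frac{1}{188 + 124} + \left(- \frac{2923}{11255} + 18799\right)\right) \left(-25453 - 14524\right) = \left(2 \cdot 124 \cdot \frac{1}{312} + \frac{211579822}{11255}\right) \left(-39977\right) = \left(\frac{31}{39} + \frac{211579822}{11255}\right) \left(-39977\right) = \frac{8251961963}{438945} \left(-39977\right) = - \frac{329888683394851}{438945}$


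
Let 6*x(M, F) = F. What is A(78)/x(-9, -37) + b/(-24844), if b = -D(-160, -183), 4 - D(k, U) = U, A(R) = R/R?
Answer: -142145/919228 ≈ -0.15464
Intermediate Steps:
x(M, F) = F/6
A(R) = 1
D(k, U) = 4 - U
b = -187 (b = -(4 - 1*(-183)) = -(4 + 183) = -1*187 = -187)
A(78)/x(-9, -37) + b/(-24844) = 1/((⅙)*(-37)) - 187/(-24844) = 1/(-37/6) - 187*(-1/24844) = 1*(-6/37) + 187/24844 = -6/37 + 187/24844 = -142145/919228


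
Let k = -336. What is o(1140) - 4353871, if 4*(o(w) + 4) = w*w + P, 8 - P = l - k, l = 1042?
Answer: -8058635/2 ≈ -4.0293e+6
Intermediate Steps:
P = -1370 (P = 8 - (1042 - 1*(-336)) = 8 - (1042 + 336) = 8 - 1*1378 = 8 - 1378 = -1370)
o(w) = -693/2 + w**2/4 (o(w) = -4 + (w*w - 1370)/4 = -4 + (w**2 - 1370)/4 = -4 + (-1370 + w**2)/4 = -4 + (-685/2 + w**2/4) = -693/2 + w**2/4)
o(1140) - 4353871 = (-693/2 + (1/4)*1140**2) - 4353871 = (-693/2 + (1/4)*1299600) - 4353871 = (-693/2 + 324900) - 4353871 = 649107/2 - 4353871 = -8058635/2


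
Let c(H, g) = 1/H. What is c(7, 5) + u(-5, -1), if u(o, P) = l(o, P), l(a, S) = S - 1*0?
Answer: -6/7 ≈ -0.85714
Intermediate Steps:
l(a, S) = S (l(a, S) = S + 0 = S)
u(o, P) = P
c(7, 5) + u(-5, -1) = 1/7 - 1 = ⅐ - 1 = -6/7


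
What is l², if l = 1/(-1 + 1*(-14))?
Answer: 1/225 ≈ 0.0044444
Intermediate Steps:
l = -1/15 (l = 1/(-1 - 14) = 1/(-15) = -1/15 ≈ -0.066667)
l² = (-1/15)² = 1/225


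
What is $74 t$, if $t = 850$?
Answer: $62900$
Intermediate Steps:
$74 t = 74 \cdot 850 = 62900$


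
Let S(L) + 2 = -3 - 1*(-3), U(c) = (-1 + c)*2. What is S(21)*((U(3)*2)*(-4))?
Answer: 64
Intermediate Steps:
U(c) = -2 + 2*c
S(L) = -2 (S(L) = -2 + (-3 - 1*(-3)) = -2 + (-3 + 3) = -2 + 0 = -2)
S(21)*((U(3)*2)*(-4)) = -2*(-2 + 2*3)*2*(-4) = -2*(-2 + 6)*2*(-4) = -2*4*2*(-4) = -16*(-4) = -2*(-32) = 64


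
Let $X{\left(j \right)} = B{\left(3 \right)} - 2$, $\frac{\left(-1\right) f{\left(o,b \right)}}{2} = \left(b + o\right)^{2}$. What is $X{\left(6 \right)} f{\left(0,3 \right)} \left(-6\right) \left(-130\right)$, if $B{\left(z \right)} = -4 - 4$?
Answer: $140400$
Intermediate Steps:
$B{\left(z \right)} = -8$
$f{\left(o,b \right)} = - 2 \left(b + o\right)^{2}$
$X{\left(j \right)} = -10$ ($X{\left(j \right)} = -8 - 2 = -10$)
$X{\left(6 \right)} f{\left(0,3 \right)} \left(-6\right) \left(-130\right) = - 10 \left(- 2 \left(3 + 0\right)^{2}\right) \left(-6\right) \left(-130\right) = - 10 \left(- 2 \cdot 3^{2}\right) \left(-6\right) \left(-130\right) = - 10 \left(\left(-2\right) 9\right) \left(-6\right) \left(-130\right) = \left(-10\right) \left(-18\right) \left(-6\right) \left(-130\right) = 180 \left(-6\right) \left(-130\right) = \left(-1080\right) \left(-130\right) = 140400$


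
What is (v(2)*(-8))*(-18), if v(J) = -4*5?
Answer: -2880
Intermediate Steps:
v(J) = -20
(v(2)*(-8))*(-18) = -20*(-8)*(-18) = 160*(-18) = -2880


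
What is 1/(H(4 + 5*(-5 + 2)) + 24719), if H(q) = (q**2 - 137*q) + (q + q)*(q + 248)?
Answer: 1/21133 ≈ 4.7319e-5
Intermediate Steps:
H(q) = q**2 - 137*q + 2*q*(248 + q) (H(q) = (q**2 - 137*q) + (2*q)*(248 + q) = (q**2 - 137*q) + 2*q*(248 + q) = q**2 - 137*q + 2*q*(248 + q))
1/(H(4 + 5*(-5 + 2)) + 24719) = 1/((4 + 5*(-5 + 2))*(359 + 3*(4 + 5*(-5 + 2))) + 24719) = 1/((4 + 5*(-3))*(359 + 3*(4 + 5*(-3))) + 24719) = 1/((4 - 15)*(359 + 3*(4 - 15)) + 24719) = 1/(-11*(359 + 3*(-11)) + 24719) = 1/(-11*(359 - 33) + 24719) = 1/(-11*326 + 24719) = 1/(-3586 + 24719) = 1/21133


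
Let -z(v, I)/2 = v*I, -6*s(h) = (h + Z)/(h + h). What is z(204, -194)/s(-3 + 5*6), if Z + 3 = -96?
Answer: 356184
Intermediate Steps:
Z = -99 (Z = -3 - 96 = -99)
s(h) = -(-99 + h)/(12*h) (s(h) = -(h - 99)/(6*(h + h)) = -(-99 + h)/(6*(2*h)) = -(-99 + h)*1/(2*h)/6 = -(-99 + h)/(12*h))
z(v, I) = -2*I*v (z(v, I) = -2*v*I = -2*I*v)
z(204, -194)/s(-3 + 5*6) = (-2*(-194)*204)/(((99 - (-3 + 5*6))/(12*(-3 + 5*6)))) = 79152/(((99 - (-3 + 30))/(12*(-3 + 30)))) = 79152/(((1/12)*(99 - 1*27)/27)) = 79152/(((1/12)*(1/27)*(99 - 27))) = 79152/(((1/12)*(1/27)*72)) = 79152/(2/9) = 79152*(9/2) = 356184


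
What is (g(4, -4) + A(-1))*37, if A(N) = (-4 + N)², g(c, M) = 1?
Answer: 962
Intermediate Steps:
(g(4, -4) + A(-1))*37 = (1 + (-4 - 1)²)*37 = (1 + (-5)²)*37 = (1 + 25)*37 = 26*37 = 962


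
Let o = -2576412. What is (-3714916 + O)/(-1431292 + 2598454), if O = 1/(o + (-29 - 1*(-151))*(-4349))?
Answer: -11542206862841/3626360662380 ≈ -3.1829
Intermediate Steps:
O = -1/3106990 (O = 1/(-2576412 + (-29 - 1*(-151))*(-4349)) = 1/(-2576412 + (-29 + 151)*(-4349)) = 1/(-2576412 + 122*(-4349)) = 1/(-2576412 - 530578) = 1/(-3106990) = -1/3106990 ≈ -3.2185e-7)
(-3714916 + O)/(-1431292 + 2598454) = (-3714916 - 1/3106990)/(-1431292 + 2598454) = -11542206862841/3106990/1167162 = -11542206862841/3106990*1/1167162 = -11542206862841/3626360662380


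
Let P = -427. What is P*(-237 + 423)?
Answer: -79422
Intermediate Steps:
P*(-237 + 423) = -427*(-237 + 423) = -427*186 = -79422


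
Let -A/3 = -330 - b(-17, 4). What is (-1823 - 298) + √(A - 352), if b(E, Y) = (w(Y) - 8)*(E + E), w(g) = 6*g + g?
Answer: -2121 + I*√1402 ≈ -2121.0 + 37.443*I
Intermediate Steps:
w(g) = 7*g
b(E, Y) = 2*E*(-8 + 7*Y) (b(E, Y) = (7*Y - 8)*(E + E) = (-8 + 7*Y)*(2*E) = 2*E*(-8 + 7*Y))
A = -1050 (A = -3*(-330 - 2*(-17)*(-8 + 7*4)) = -3*(-330 - 2*(-17)*(-8 + 28)) = -3*(-330 - 2*(-17)*20) = -3*(-330 - 1*(-680)) = -3*(-330 + 680) = -3*350 = -1050)
(-1823 - 298) + √(A - 352) = (-1823 - 298) + √(-1050 - 352) = -2121 + √(-1402) = -2121 + I*√1402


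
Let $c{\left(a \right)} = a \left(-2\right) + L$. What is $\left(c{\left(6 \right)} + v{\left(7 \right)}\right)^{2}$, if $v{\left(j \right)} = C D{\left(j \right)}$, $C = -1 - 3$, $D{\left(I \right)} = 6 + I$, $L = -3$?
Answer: $4489$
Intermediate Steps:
$c{\left(a \right)} = -3 - 2 a$ ($c{\left(a \right)} = a \left(-2\right) - 3 = - 2 a - 3 = -3 - 2 a$)
$C = -4$
$v{\left(j \right)} = -24 - 4 j$ ($v{\left(j \right)} = - 4 \left(6 + j\right) = -24 - 4 j$)
$\left(c{\left(6 \right)} + v{\left(7 \right)}\right)^{2} = \left(\left(-3 - 12\right) - 52\right)^{2} = \left(-15 - 52\right)^{2} = \left(-67\right)^{2} = 4489$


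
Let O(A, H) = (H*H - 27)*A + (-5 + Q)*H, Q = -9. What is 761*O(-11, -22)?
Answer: -3591159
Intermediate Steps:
O(A, H) = -14*H + A*(-27 + H**2) (O(A, H) = (H*H - 27)*A + (-5 - 9)*H = (H**2 - 27)*A - 14*H = (-27 + H**2)*A - 14*H = A*(-27 + H**2) - 14*H = -14*H + A*(-27 + H**2))
761*O(-11, -22) = 761*(-27*(-11) - 14*(-22) - 11*(-22)**2) = 761*(297 + 308 - 11*484) = 761*(297 + 308 - 5324) = 761*(-4719) = -3591159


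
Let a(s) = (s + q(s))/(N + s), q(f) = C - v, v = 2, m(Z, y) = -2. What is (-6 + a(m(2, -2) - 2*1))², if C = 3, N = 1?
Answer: 25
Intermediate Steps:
q(f) = 1 (q(f) = 3 - 1*2 = 3 - 2 = 1)
a(s) = 1 (a(s) = (s + 1)/(1 + s) = (1 + s)/(1 + s) = 1)
(-6 + a(m(2, -2) - 2*1))² = (-6 + 1)² = (-5)² = 25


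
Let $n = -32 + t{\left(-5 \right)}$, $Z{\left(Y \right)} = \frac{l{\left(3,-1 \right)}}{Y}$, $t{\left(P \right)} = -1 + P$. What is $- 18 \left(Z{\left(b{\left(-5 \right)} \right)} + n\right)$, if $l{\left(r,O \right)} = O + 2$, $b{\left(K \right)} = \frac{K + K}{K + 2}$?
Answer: $\frac{3393}{5} \approx 678.6$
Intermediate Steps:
$b{\left(K \right)} = \frac{2 K}{2 + K}$
$l{\left(r,O \right)} = 2 + O$
$Z{\left(Y \right)} = \frac{1}{Y}$ ($Z{\left(Y \right)} = \frac{2 - 1}{Y} = 1 \frac{1}{Y} = \frac{1}{Y}$)
$n = -38$ ($n = -32 - 6 = -38$)
$- 18 \left(Z{\left(b{\left(-5 \right)} \right)} + n\right) = - 18 \left(\frac{1}{2 \left(-5\right) \frac{1}{2 - 5}} - 38\right) = - 18 \left(\frac{1}{2 \left(-5\right) \frac{1}{-3}} - 38\right) = - 18 \left(\frac{1}{2 \left(-5\right) \left(- \frac{1}{3}\right)} - 38\right) = - 18 \left(\frac{1}{\frac{10}{3}} - 38\right) = - 18 \left(\frac{3}{10} - 38\right) = \left(-18\right) \left(- \frac{377}{10}\right) = \frac{3393}{5}$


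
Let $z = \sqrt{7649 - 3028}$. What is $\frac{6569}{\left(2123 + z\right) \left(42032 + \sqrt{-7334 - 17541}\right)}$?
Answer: $\frac{6569}{\left(2123 + \sqrt{4621}\right) \left(42032 + 5 i \sqrt{995}\right)} \approx 7.133 \cdot 10^{-5} - 2.6766 \cdot 10^{-7} i$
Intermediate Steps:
$z = \sqrt{4621} \approx 67.978$
$\frac{6569}{\left(2123 + z\right) \left(42032 + \sqrt{-7334 - 17541}\right)} = \frac{6569}{\left(2123 + \sqrt{4621}\right) \left(42032 + \sqrt{-7334 - 17541}\right)} = \frac{6569}{\left(2123 + \sqrt{4621}\right) \left(42032 + \sqrt{-24875}\right)} = \frac{6569}{\left(2123 + \sqrt{4621}\right) \left(42032 + 5 i \sqrt{995}\right)}$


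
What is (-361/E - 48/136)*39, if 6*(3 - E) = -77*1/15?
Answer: -21622068/5899 ≈ -3665.4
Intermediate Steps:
E = 347/90 (E = 3 - (-77*1)/(6*15) = 3 - (-77)/(6*15) = 3 - ⅙*(-77/15) = 3 + 77/90 = 347/90 ≈ 3.8556)
(-361/E - 48/136)*39 = (-361/347/90 - 48/136)*39 = (-361*90/347 - 48*1/136)*39 = (-32490/347 - 6/17)*39 = -554412/5899*39 = -21622068/5899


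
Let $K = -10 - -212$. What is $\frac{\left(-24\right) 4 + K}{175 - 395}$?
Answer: $- \frac{53}{110} \approx -0.48182$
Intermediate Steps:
$K = 202$ ($K = -10 + 212 = 202$)
$\frac{\left(-24\right) 4 + K}{175 - 395} = \frac{\left(-24\right) 4 + 202}{175 - 395} = \frac{-96 + 202}{-220} = 106 \left(- \frac{1}{220}\right) = - \frac{53}{110}$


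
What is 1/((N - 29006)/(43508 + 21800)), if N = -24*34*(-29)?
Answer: -32654/2671 ≈ -12.225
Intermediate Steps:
N = 23664 (N = -816*(-29) = 23664)
1/((N - 29006)/(43508 + 21800)) = 1/((23664 - 29006)/(43508 + 21800)) = 1/(-5342/65308) = 1/(-5342*1/65308) = 1/(-2671/32654) = -32654/2671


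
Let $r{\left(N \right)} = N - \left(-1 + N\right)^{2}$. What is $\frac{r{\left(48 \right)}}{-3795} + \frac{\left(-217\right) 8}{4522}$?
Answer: $\frac{227423}{1225785} \approx 0.18553$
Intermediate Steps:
$\frac{r{\left(48 \right)}}{-3795} + \frac{\left(-217\right) 8}{4522} = \frac{48 - \left(-1 + 48\right)^{2}}{-3795} + \frac{\left(-217\right) 8}{4522} = \left(48 - 47^{2}\right) \left(- \frac{1}{3795}\right) - \frac{124}{323} = \left(48 - 2209\right) \left(- \frac{1}{3795}\right) - \frac{124}{323} = \left(-2161\right) \left(- \frac{1}{3795}\right) - \frac{124}{323} = \frac{2161}{3795} - \frac{124}{323} = \frac{227423}{1225785}$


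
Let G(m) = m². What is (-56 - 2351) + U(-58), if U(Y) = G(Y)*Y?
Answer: -197519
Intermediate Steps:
U(Y) = Y³ (U(Y) = Y²*Y = Y³)
(-56 - 2351) + U(-58) = (-56 - 2351) + (-58)³ = -2407 - 195112 = -197519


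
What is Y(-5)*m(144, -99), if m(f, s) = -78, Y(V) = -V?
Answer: -390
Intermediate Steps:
Y(-5)*m(144, -99) = -1*(-5)*(-78) = 5*(-78) = -390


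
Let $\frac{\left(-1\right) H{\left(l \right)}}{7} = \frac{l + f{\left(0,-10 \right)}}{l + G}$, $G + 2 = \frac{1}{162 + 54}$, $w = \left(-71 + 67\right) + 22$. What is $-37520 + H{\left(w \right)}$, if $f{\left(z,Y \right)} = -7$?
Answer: $- \frac{129723272}{3457} \approx -37525.0$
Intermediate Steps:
$w = 18$ ($w = -4 + 22 = 18$)
$G = - \frac{431}{216}$ ($G = -2 + \frac{1}{162 + 54} = -2 + \frac{1}{216} = - \frac{431}{216} \approx -1.9954$)
$H{\left(l \right)} = - \frac{7 \left(-7 + l\right)}{- \frac{431}{216} + l}$ ($H{\left(l \right)} = - 7 \frac{l - 7}{l - \frac{431}{216}} = - 7 \frac{-7 + l}{- \frac{431}{216} + l} = - \frac{7 \left(-7 + l\right)}{- \frac{431}{216} + l}$)
$-37520 + H{\left(w \right)} = -37520 + \frac{1512 \left(7 - 18\right)}{-431 + 216 \cdot 18} = -37520 + \frac{1512 \left(7 - 18\right)}{-431 + 3888} = -37520 + 1512 \cdot \frac{1}{3457} \left(-11\right) = -37520 - \frac{16632}{3457} = - \frac{129723272}{3457}$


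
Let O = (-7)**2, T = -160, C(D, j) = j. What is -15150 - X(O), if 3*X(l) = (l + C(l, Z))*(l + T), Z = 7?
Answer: -13078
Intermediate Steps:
O = 49
X(l) = (-160 + l)*(7 + l)/3 (X(l) = ((l + 7)*(l - 160))/3 = ((7 + l)*(-160 + l))/3 = ((-160 + l)*(7 + l))/3 = (-160 + l)*(7 + l)/3)
-15150 - X(O) = -15150 - (-1120/3 - 51*49 + (1/3)*49**2) = -15150 - (-1120/3 - 2499 + (1/3)*2401) = -15150 - (-1120/3 - 2499 + 2401/3) = -15150 - 1*(-2072) = -15150 + 2072 = -13078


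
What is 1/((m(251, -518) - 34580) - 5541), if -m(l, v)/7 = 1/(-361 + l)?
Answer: -110/4413303 ≈ -2.4925e-5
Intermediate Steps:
m(l, v) = -7/(-361 + l)
1/((m(251, -518) - 34580) - 5541) = 1/((-7/(-361 + 251) - 34580) - 5541) = 1/((-7/(-110) - 34580) - 5541) = 1/((-7*(-1/110) - 34580) - 5541) = 1/((7/110 - 34580) - 5541) = 1/(-3803793/110 - 5541) = 1/(-4413303/110) = -110/4413303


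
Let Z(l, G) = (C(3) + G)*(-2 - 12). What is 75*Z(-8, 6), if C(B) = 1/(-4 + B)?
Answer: -5250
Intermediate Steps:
Z(l, G) = 14 - 14*G (Z(l, G) = (1/(-4 + 3) + G)*(-2 - 12) = (1/(-1) + G)*(-14) = (-1 + G)*(-14) = 14 - 14*G)
75*Z(-8, 6) = 75*(14 - 14*6) = 75*(14 - 84) = 75*(-70) = -5250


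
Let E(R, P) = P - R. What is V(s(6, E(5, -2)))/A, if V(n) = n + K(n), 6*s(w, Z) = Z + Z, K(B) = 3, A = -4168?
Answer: -1/6252 ≈ -0.00015995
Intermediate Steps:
s(w, Z) = Z/3 (s(w, Z) = (Z + Z)/6 = (2*Z)/6 = Z/3)
V(n) = 3 + n (V(n) = n + 3 = 3 + n)
V(s(6, E(5, -2)))/A = (3 + (-2 - 1*5)/3)/(-4168) = (3 + (-2 - 5)/3)*(-1/4168) = (3 + (⅓)*(-7))*(-1/4168) = (3 - 7/3)*(-1/4168) = (⅔)*(-1/4168) = -1/6252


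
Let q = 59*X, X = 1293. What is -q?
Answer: -76287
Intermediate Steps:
q = 76287 (q = 59*1293 = 76287)
-q = -1*76287 = -76287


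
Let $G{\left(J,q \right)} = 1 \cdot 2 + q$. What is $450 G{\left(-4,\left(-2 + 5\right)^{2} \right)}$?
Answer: $4950$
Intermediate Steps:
$G{\left(J,q \right)} = 2 + q$
$450 G{\left(-4,\left(-2 + 5\right)^{2} \right)} = 450 \left(2 + \left(-2 + 5\right)^{2}\right) = 450 \left(2 + 3^{2}\right) = 450 \left(2 + 9\right) = 450 \cdot 11 = 4950$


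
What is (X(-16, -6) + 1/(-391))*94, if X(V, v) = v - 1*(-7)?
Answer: 36660/391 ≈ 93.760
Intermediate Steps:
X(V, v) = 7 + v (X(V, v) = v + 7 = 7 + v)
(X(-16, -6) + 1/(-391))*94 = ((7 - 6) + 1/(-391))*94 = (1 - 1/391)*94 = (390/391)*94 = 36660/391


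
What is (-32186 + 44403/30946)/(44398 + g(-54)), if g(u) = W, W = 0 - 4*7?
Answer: -995983553/1373074020 ≈ -0.72537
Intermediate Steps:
W = -28 (W = 0 - 28 = -28)
g(u) = -28
(-32186 + 44403/30946)/(44398 + g(-54)) = (-32186 + 44403/30946)/(44398 - 28) = (-32186 + 44403*(1/30946))/44370 = (-32186 + 44403/30946)*(1/44370) = -995983553/30946*1/44370 = -995983553/1373074020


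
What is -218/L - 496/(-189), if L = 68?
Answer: -3737/6426 ≈ -0.58154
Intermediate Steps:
-218/L - 496/(-189) = -218/68 - 496/(-189) = -218*1/68 - 496*(-1/189) = -109/34 + 496/189 = -3737/6426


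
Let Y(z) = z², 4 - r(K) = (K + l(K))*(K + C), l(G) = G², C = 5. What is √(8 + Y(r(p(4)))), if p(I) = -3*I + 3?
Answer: 2*√21318 ≈ 292.01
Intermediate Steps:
p(I) = 3 - 3*I
r(K) = 4 - (5 + K)*(K + K²) (r(K) = 4 - (K + K²)*(K + 5) = 4 - (K + K²)*(5 + K) = 4 - (5 + K)*(K + K²))
√(8 + Y(r(p(4)))) = √(8 + (4 - (3 - 3*4)³ - 6*(3 - 3*4)² - 5*(3 - 3*4))²) = √(8 + (4 - (3 - 12)³ - 6*(3 - 12)² - 5*(3 - 12))²) = √(8 + (4 - 1*(-9)³ - 6*(-9)² - 5*(-9))²) = √(8 + (4 - 1*(-729) - 6*81 + 45)²) = √(8 + (4 + 729 - 486 + 45)²) = √(8 + 292²) = √(8 + 85264) = √85272 = 2*√21318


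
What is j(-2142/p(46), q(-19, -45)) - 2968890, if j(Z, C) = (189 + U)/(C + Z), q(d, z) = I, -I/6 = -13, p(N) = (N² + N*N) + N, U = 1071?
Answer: -54683685450/18419 ≈ -2.9689e+6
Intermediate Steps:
p(N) = N + 2*N² (p(N) = (N² + N²) + N = 2*N² + N = N + 2*N²)
I = 78 (I = -6*(-13) = 78)
q(d, z) = 78
j(Z, C) = 1260/(C + Z) (j(Z, C) = (189 + 1071)/(C + Z) = 1260/(C + Z))
j(-2142/p(46), q(-19, -45)) - 2968890 = 1260/(78 - 2142*1/(46*(1 + 2*46))) - 2968890 = 1260/(78 - 2142*1/(46*(1 + 92))) - 2968890 = 1260/(78 - 2142/(46*93)) - 2968890 = 1260/(78 - 2142/4278) - 2968890 = 1260/(78 - 2142*1/4278) - 2968890 = 1260/(78 - 357/713) - 2968890 = 1260/(55257/713) - 2968890 = 1260*(713/55257) - 2968890 = 299460/18419 - 2968890 = -54683685450/18419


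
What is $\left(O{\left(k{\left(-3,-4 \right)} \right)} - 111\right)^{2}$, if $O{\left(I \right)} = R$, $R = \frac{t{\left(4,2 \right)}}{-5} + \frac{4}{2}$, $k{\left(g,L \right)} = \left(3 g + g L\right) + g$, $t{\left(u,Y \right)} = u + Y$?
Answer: $\frac{303601}{25} \approx 12144.0$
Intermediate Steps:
$t{\left(u,Y \right)} = Y + u$
$k{\left(g,L \right)} = 4 g + L g$ ($k{\left(g,L \right)} = \left(3 g + L g\right) + g = 4 g + L g$)
$R = \frac{4}{5}$ ($R = \frac{2 + 4}{-5} + \frac{4}{2} = 6 \left(- \frac{1}{5}\right) + 4 \cdot \frac{1}{2} = - \frac{6}{5} + 2 = \frac{4}{5} \approx 0.8$)
$O{\left(I \right)} = \frac{4}{5}$
$\left(O{\left(k{\left(-3,-4 \right)} \right)} - 111\right)^{2} = \left(\frac{4}{5} - 111\right)^{2} = \left(- \frac{551}{5}\right)^{2} = \frac{303601}{25}$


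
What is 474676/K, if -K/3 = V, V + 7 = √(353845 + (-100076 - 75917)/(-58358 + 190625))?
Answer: -146495931148/46795359539 - 474676*√6190339053550074/140386078617 ≈ -269.16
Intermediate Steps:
V = -7 + √6190339053550074/132267 (V = -7 + √(353845 + (-100076 - 75917)/(-58358 + 190625)) = -7 + √(353845 - 175993/132267) = -7 + √(46801840622/132267) = -7 + √6190339053550074/132267 ≈ 587.85)
K = 21 - √6190339053550074/44089 (K = -3*(-7 + √6190339053550074/132267) = 21 - √6190339053550074/44089 ≈ -1763.5)
474676/K = 474676/(21 - √6190339053550074/44089)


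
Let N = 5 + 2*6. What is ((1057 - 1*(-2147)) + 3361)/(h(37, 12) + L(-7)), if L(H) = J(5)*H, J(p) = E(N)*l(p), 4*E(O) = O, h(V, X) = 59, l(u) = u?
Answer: -26260/359 ≈ -73.148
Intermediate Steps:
N = 17 (N = 5 + 12 = 17)
E(O) = O/4
J(p) = 17*p/4 (J(p) = ((1/4)*17)*p = 17*p/4)
L(H) = 85*H/4 (L(H) = ((17/4)*5)*H = 85*H/4)
((1057 - 1*(-2147)) + 3361)/(h(37, 12) + L(-7)) = ((1057 - 1*(-2147)) + 3361)/(59 + (85/4)*(-7)) = ((1057 + 2147) + 3361)/(59 - 595/4) = (3204 + 3361)/(-359/4) = 6565*(-4/359) = -26260/359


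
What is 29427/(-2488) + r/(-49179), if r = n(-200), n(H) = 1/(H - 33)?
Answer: -337195368401/28509263016 ≈ -11.828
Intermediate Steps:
n(H) = 1/(-33 + H)
r = -1/233 (r = 1/(-33 - 200) = 1/(-233) = -1/233 ≈ -0.0042918)
29427/(-2488) + r/(-49179) = 29427/(-2488) - 1/233/(-49179) = 29427*(-1/2488) - 1/233*(-1/49179) = -29427/2488 + 1/11458707 = -337195368401/28509263016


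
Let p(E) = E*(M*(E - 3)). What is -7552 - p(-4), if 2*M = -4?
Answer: -7496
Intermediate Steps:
M = -2 (M = (½)*(-4) = -2)
p(E) = E*(6 - 2*E) (p(E) = E*(-2*(E - 3)) = E*(-2*(-3 + E)) = E*(6 - 2*E))
-7552 - p(-4) = -7552 - 2*(-4)*(3 - 1*(-4)) = -7552 - 2*(-4)*(3 + 4) = -7552 - 2*(-4)*7 = -7552 - 1*(-56) = -7552 + 56 = -7496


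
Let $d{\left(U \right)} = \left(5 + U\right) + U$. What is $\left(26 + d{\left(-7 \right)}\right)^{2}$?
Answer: $289$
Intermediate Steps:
$d{\left(U \right)} = 5 + 2 U$
$\left(26 + d{\left(-7 \right)}\right)^{2} = \left(26 + \left(5 + 2 \left(-7\right)\right)\right)^{2} = \left(26 + \left(5 - 14\right)\right)^{2} = \left(26 - 9\right)^{2} = 17^{2} = 289$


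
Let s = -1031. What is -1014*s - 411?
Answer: 1045023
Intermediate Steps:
-1014*s - 411 = -1014*(-1031) - 411 = 1045434 - 411 = 1045023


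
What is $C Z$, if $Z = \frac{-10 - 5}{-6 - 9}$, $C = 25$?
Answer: $25$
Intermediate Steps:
$Z = 1$ ($Z = - \frac{15}{-15} = \left(-15\right) \left(- \frac{1}{15}\right) = 1$)
$C Z = 25 \cdot 1 = 25$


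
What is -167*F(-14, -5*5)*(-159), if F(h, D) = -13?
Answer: -345189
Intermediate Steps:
-167*F(-14, -5*5)*(-159) = -167*(-13)*(-159) = 2171*(-159) = -345189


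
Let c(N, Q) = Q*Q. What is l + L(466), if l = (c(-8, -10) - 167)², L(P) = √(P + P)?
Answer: 4489 + 2*√233 ≈ 4519.5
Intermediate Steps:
L(P) = √2*√P (L(P) = √(2*P) = √2*√P)
c(N, Q) = Q²
l = 4489 (l = ((-10)² - 167)² = (100 - 167)² = (-67)² = 4489)
l + L(466) = 4489 + √2*√466 = 4489 + 2*√233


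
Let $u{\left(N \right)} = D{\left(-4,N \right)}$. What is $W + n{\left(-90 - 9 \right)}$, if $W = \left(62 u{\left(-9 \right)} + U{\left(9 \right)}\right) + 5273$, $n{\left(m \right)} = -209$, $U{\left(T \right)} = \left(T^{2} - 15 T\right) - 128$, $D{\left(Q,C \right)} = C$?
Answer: $4324$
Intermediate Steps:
$u{\left(N \right)} = N$
$U{\left(T \right)} = -128 + T^{2} - 15 T$
$W = 4533$ ($W = \left(62 \left(-9\right) - \left(263 - 81\right)\right) + 5273 = \left(-558 - 182\right) + 5273 = -740 + 5273 = 4533$)
$W + n{\left(-90 - 9 \right)} = 4533 - 209 = 4324$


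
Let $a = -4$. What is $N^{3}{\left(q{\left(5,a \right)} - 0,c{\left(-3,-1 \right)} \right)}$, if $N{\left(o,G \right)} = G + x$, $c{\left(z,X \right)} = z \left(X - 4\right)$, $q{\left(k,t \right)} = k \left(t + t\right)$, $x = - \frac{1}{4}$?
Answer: $\frac{205379}{64} \approx 3209.0$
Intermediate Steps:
$x = - \frac{1}{4}$ ($x = \left(-1\right) \frac{1}{4} = - \frac{1}{4} \approx -0.25$)
$q{\left(k,t \right)} = 2 k t$ ($q{\left(k,t \right)} = k 2 t = 2 k t$)
$c{\left(z,X \right)} = z \left(-4 + X\right)$
$N{\left(o,G \right)} = - \frac{1}{4} + G$ ($N{\left(o,G \right)} = G - \frac{1}{4} = - \frac{1}{4} + G$)
$N^{3}{\left(q{\left(5,a \right)} - 0,c{\left(-3,-1 \right)} \right)} = \left(- \frac{1}{4} - 3 \left(-4 - 1\right)\right)^{3} = \left(- \frac{1}{4} - -15\right)^{3} = \left(- \frac{1}{4} + 15\right)^{3} = \left(\frac{59}{4}\right)^{3} = \frac{205379}{64}$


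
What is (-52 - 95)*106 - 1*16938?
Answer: -32520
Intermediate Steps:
(-52 - 95)*106 - 1*16938 = -147*106 - 16938 = -15582 - 16938 = -32520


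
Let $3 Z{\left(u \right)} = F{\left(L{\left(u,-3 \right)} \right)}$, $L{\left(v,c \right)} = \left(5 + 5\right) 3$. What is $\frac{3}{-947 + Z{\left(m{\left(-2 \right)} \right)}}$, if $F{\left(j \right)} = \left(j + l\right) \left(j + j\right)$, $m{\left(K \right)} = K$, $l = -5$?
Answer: $- \frac{1}{149} \approx -0.0067114$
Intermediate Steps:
$L{\left(v,c \right)} = 30$ ($L{\left(v,c \right)} = 10 \cdot 3 = 30$)
$F{\left(j \right)} = 2 j \left(-5 + j\right)$ ($F{\left(j \right)} = \left(j - 5\right) \left(j + j\right) = \left(-5 + j\right) 2 j = 2 j \left(-5 + j\right)$)
$Z{\left(u \right)} = 500$ ($Z{\left(u \right)} = \frac{2 \cdot 30 \left(-5 + 30\right)}{3} = \frac{2 \cdot 30 \cdot 25}{3} = \frac{1}{3} \cdot 1500 = 500$)
$\frac{3}{-947 + Z{\left(m{\left(-2 \right)} \right)}} = \frac{3}{-947 + 500} = \frac{3}{-447} = 3 \left(- \frac{1}{447}\right) = - \frac{1}{149}$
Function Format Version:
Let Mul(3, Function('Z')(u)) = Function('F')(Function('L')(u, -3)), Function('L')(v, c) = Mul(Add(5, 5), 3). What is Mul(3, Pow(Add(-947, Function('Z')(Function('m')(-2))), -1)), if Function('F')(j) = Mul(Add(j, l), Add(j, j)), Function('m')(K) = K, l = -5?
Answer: Rational(-1, 149) ≈ -0.0067114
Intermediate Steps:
Function('L')(v, c) = 30 (Function('L')(v, c) = Mul(10, 3) = 30)
Function('F')(j) = Mul(2, j, Add(-5, j)) (Function('F')(j) = Mul(Add(j, -5), Add(j, j)) = Mul(Add(-5, j), Mul(2, j)) = Mul(2, j, Add(-5, j)))
Function('Z')(u) = 500 (Function('Z')(u) = Mul(Rational(1, 3), Mul(2, 30, Add(-5, 30))) = Mul(Rational(1, 3), Mul(2, 30, 25)) = Mul(Rational(1, 3), 1500) = 500)
Mul(3, Pow(Add(-947, Function('Z')(Function('m')(-2))), -1)) = Mul(3, Pow(Add(-947, 500), -1)) = Mul(3, Pow(-447, -1)) = Mul(3, Rational(-1, 447)) = Rational(-1, 149)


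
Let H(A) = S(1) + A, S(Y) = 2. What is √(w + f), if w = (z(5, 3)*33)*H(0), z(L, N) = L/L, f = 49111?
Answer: √49177 ≈ 221.76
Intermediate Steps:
z(L, N) = 1
H(A) = 2 + A
w = 66 (w = (1*33)*(2 + 0) = 33*2 = 66)
√(w + f) = √(66 + 49111) = √49177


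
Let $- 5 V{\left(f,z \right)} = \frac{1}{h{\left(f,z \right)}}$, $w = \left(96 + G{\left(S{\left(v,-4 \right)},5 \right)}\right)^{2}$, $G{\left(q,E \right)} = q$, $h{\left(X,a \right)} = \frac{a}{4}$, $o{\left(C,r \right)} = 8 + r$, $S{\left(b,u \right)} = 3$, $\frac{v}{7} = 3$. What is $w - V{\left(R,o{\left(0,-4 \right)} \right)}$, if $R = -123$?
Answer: $\frac{49006}{5} \approx 9801.2$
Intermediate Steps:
$v = 21$ ($v = 7 \cdot 3 = 21$)
$h{\left(X,a \right)} = \frac{a}{4}$ ($h{\left(X,a \right)} = a \frac{1}{4} = \frac{a}{4}$)
$w = 9801$ ($w = \left(96 + 3\right)^{2} = 99^{2} = 9801$)
$V{\left(f,z \right)} = - \frac{4}{5 z}$ ($V{\left(f,z \right)} = - \frac{1}{5 \frac{z}{4}} = - \frac{4 \frac{1}{z}}{5} = - \frac{4}{5 z}$)
$w - V{\left(R,o{\left(0,-4 \right)} \right)} = 9801 - - \frac{4}{5 \left(8 - 4\right)} = 9801 - - \frac{4}{5 \cdot 4} = 9801 - \left(- \frac{4}{5}\right) \frac{1}{4} = 9801 - - \frac{1}{5} = 9801 + \frac{1}{5} = \frac{49006}{5}$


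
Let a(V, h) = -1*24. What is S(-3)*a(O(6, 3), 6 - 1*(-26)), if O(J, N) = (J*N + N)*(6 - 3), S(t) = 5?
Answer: -120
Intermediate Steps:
O(J, N) = 3*N + 3*J*N (O(J, N) = (N + J*N)*3 = 3*N + 3*J*N)
a(V, h) = -24
S(-3)*a(O(6, 3), 6 - 1*(-26)) = 5*(-24) = -120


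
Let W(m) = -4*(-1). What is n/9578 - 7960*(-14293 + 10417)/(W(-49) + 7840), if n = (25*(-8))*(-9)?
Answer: 36940471260/9391229 ≈ 3933.5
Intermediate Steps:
W(m) = 4
n = 1800 (n = -200*(-9) = 1800)
n/9578 - 7960*(-14293 + 10417)/(W(-49) + 7840) = 1800/9578 - 7960*(-14293 + 10417)/(4 + 7840) = 1800*(1/9578) - 7960/(7844/(-3876)) = 900/4789 - 7960/(7844*(-1/3876)) = 900/4789 - 7960/(-1961/969) = 900/4789 - 7960*(-969/1961) = 900/4789 + 7713240/1961 = 36940471260/9391229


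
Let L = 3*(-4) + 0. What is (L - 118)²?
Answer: 16900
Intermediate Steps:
L = -12 (L = -12 + 0 = -12)
(L - 118)² = (-12 - 118)² = (-130)² = 16900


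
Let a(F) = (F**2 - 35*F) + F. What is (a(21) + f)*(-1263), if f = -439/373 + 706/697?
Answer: 89695049454/259981 ≈ 3.4501e+5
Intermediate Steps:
a(F) = F**2 - 34*F
f = -42645/259981 (f = -439*1/373 + 706*(1/697) = -439/373 + 706/697 = -42645/259981 ≈ -0.16403)
(a(21) + f)*(-1263) = (21*(-34 + 21) - 42645/259981)*(-1263) = (21*(-13) - 42645/259981)*(-1263) = (-273 - 42645/259981)*(-1263) = -71017458/259981*(-1263) = 89695049454/259981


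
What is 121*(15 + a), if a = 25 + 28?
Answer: 8228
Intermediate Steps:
a = 53
121*(15 + a) = 121*(15 + 53) = 121*68 = 8228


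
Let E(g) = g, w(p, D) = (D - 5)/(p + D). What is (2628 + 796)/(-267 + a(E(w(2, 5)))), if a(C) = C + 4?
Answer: -3424/263 ≈ -13.019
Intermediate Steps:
w(p, D) = (-5 + D)/(D + p)
a(C) = 4 + C
(2628 + 796)/(-267 + a(E(w(2, 5)))) = (2628 + 796)/(-267 + (4 + (-5 + 5)/(5 + 2))) = 3424/(-267 + (4 + 0/7)) = 3424/(-267 + (4 + (⅐)*0)) = 3424/(-267 + (4 + 0)) = 3424/(-267 + 4) = 3424/(-263) = 3424*(-1/263) = -3424/263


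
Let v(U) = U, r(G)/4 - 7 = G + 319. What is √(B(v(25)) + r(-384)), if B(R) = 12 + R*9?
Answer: √5 ≈ 2.2361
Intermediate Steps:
r(G) = 1304 + 4*G (r(G) = 28 + 4*(G + 319) = 28 + 4*(319 + G) = 28 + (1276 + 4*G) = 1304 + 4*G)
B(R) = 12 + 9*R
√(B(v(25)) + r(-384)) = √((12 + 9*25) + (1304 + 4*(-384))) = √((12 + 225) + (1304 - 1536)) = √(237 - 232) = √5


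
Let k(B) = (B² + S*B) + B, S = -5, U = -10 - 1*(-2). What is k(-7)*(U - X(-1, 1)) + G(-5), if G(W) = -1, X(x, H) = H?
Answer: -694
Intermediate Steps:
U = -8 (U = -10 + 2 = -8)
k(B) = B² - 4*B (k(B) = (B² - 5*B) + B = B² - 4*B)
k(-7)*(U - X(-1, 1)) + G(-5) = (-7*(-4 - 7))*(-8 - 1*1) - 1 = (-7*(-11))*(-8 - 1) - 1 = 77*(-9) - 1 = -693 - 1 = -694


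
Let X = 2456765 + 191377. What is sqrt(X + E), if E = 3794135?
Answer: sqrt(6442277) ≈ 2538.2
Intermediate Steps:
X = 2648142
sqrt(X + E) = sqrt(2648142 + 3794135) = sqrt(6442277)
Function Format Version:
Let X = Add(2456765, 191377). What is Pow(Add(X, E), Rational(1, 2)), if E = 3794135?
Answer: Pow(6442277, Rational(1, 2)) ≈ 2538.2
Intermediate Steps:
X = 2648142
Pow(Add(X, E), Rational(1, 2)) = Pow(Add(2648142, 3794135), Rational(1, 2)) = Pow(6442277, Rational(1, 2))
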